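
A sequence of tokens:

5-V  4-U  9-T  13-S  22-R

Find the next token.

35-Q

First component goes 5, 4, 9, 13, 22 → 35 (each term is the sum of the two before it).
Letter: letters move back 1 place in the alphabet; V, U, T, S, R → Q.
Combining the parts gives 35-Q.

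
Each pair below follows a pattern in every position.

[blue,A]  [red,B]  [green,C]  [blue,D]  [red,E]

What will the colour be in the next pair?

green

Colour — repeats blue → red → green: blue, red, green, blue, red → green.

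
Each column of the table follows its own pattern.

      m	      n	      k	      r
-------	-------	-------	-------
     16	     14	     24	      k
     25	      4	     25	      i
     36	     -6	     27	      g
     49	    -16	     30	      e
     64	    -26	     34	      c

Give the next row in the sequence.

For the column m, perfect squares: 4², 5², 6², …: 16, 25, 36, 49, 64 → 81.
For the column n, −10 each step: 14, 4, -6, -16, -26 → -36.
Column k: 24, 25, 27, 30, 34 → 39 (differences are 1, 2, 3, … (increasing by 1 each time)).
Column r goes k, i, g, e, c → a (letters move back 2 places in the alphabet).
So the next row is 81  -36  39  a.

81  -36  39  a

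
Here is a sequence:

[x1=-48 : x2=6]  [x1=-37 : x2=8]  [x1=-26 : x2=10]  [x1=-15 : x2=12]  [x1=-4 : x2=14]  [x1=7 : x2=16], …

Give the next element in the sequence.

X1: +11 each step, so -48, -37, -26, -15, -4, 7 → 18.
X2: 6, 8, 10, 12, 14, 16 → 18 (+2 each step).
Combining the parts gives [x1=18 : x2=18].

[x1=18 : x2=18]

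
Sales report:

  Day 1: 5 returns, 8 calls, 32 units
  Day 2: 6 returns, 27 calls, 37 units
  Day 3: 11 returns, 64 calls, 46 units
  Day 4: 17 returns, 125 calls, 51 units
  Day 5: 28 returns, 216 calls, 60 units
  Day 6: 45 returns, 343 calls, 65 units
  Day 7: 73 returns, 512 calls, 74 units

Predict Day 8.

118 returns, 729 calls, 79 units

Returns — each term is the sum of the two before it: 5, 6, 11, 17, 28, 45, 73 → 118.
Calls: perfect cubes: 2³, 3³, 4³, …, so 8, 27, 64, 125, 216, 343, 512 → 729.
Units: alternating steps +5, +9, +5, +9, …, so 32, 37, 46, 51, 60, 65, 74 → 79.
Combining the parts gives 118 returns, 729 calls, 79 units.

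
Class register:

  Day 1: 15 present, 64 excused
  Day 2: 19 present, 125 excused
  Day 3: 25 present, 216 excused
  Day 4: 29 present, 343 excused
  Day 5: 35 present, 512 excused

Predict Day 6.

For the present, alternating steps +4, +6, +4, +6, …: 15, 19, 25, 29, 35 → 39.
Excused: perfect cubes: 4³, 5³, 6³, …; 64, 125, 216, 343, 512 → 729.
Putting it together: 39 present, 729 excused.

39 present, 729 excused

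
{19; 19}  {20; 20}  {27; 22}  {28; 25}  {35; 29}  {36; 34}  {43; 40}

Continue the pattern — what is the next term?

{44; 47}

For the first part, alternating steps +1, +7, +1, +7, …: 19, 20, 27, 28, 35, 36, 43 → 44.
Second part: differences are 1, 2, 3, … (increasing by 1 each time); 19, 20, 22, 25, 29, 34, 40 → 47.
Combining the parts gives {44; 47}.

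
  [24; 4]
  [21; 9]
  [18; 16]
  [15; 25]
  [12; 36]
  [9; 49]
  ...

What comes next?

First entry: 24, 21, 18, 15, 12, 9 → 6 (−3 each step).
Second entry: perfect squares: 2², 3², 4², …, so 4, 9, 16, 25, 36, 49 → 64.
So the next pair is [6; 64].

[6; 64]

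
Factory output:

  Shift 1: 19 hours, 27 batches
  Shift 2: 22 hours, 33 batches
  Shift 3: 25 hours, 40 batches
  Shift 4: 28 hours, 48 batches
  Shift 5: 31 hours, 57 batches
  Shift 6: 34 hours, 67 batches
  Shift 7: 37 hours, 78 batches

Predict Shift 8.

40 hours, 90 batches

Hours goes 19, 22, 25, 28, 31, 34, 37 → 40 (+3 each step).
For the batches, differences are 6, 7, 8, … (increasing by 1 each time): 27, 33, 40, 48, 57, 67, 78 → 90.
So the next record is 40 hours, 90 batches.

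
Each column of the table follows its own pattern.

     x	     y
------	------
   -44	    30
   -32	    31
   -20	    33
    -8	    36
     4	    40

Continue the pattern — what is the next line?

16  45

Column x: +12 each step; -44, -32, -20, -8, 4 → 16.
Column y goes 30, 31, 33, 36, 40 → 45 (differences are 1, 2, 3, … (increasing by 1 each time)).
Putting it together: 16  45.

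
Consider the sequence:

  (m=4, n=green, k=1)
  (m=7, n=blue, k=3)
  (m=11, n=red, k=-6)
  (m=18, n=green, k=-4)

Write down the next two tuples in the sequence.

For the m, each term is the sum of the two before it: 4, 7, 11, 18 → 29 → 47.
For the n, repeats green → blue → red: green, blue, red, green → blue → red.
K — alternating steps +2, −9, +2, −9, …: 1, 3, -6, -4 → -13 → -11.
Putting the parts together: (m=29, n=blue, k=-13) and then (m=47, n=red, k=-11).

(m=29, n=blue, k=-13), (m=47, n=red, k=-11)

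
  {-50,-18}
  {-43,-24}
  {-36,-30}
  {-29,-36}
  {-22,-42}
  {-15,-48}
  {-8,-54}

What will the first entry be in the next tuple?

-1

First entry: +7 each step, so -50, -43, -36, -29, -22, -15, -8 → -1.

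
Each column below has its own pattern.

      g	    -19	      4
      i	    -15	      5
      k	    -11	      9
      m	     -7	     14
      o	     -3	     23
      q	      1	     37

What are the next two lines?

s  5  60; u  9  97

For the letter, letters move forward 2 places in the alphabet: g, i, k, m, o, q → s → u.
Second component — +4 each step: -19, -15, -11, -7, -3, 1 → 5 → 9.
For the third component, each term is the sum of the two before it: 4, 5, 9, 14, 23, 37 → 60 → 97.
Putting the parts together: s  5  60 and then u  9  97.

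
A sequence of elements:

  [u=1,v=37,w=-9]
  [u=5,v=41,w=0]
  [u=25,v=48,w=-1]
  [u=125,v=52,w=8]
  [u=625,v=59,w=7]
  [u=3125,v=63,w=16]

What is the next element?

U goes 1, 5, 25, 125, 625, 3125 → 15625 (×5 each step).
For the v, alternating steps +4, +7, +4, +7, …: 37, 41, 48, 52, 59, 63 → 70.
W: alternating steps +9, −1, +9, −1, …; -9, 0, -1, 8, 7, 16 → 15.
So the next element is [u=15625,v=70,w=15].

[u=15625,v=70,w=15]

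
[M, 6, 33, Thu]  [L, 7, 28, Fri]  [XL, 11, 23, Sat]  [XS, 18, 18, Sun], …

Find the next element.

Size: runs through clothing sizes XS→XL, so M, L, XL, XS → S.
Second entry: differences are 1, 4, 7, … (increasing by 3 each time), so 6, 7, 11, 18 → 28.
Third entry: −5 each step, so 33, 28, 23, 18 → 13.
Day: runs through the weekdays Mon→Sun, so Thu, Fri, Sat, Sun → Mon.
So the next element is [S, 28, 13, Mon].

[S, 28, 13, Mon]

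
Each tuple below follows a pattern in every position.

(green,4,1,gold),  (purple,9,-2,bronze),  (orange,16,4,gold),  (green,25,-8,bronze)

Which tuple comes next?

Colour: repeats green → purple → orange; green, purple, orange, green → purple.
Second entry: 4, 9, 16, 25 → 36 (perfect squares: 2², 3², 4², …).
Third entry goes 1, -2, 4, -8 → 16 (×(-2) each step).
Rank: alternates gold ↔ bronze, so gold, bronze, gold, bronze → gold.
Putting it together: (purple,36,16,gold).

(purple,36,16,gold)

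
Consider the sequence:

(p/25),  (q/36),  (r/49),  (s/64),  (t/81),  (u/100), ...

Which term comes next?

(v/121)

Letter: letters move forward 1 place in the alphabet, so p, q, r, s, t, u → v.
For the second component, perfect squares: 5², 6², 7², …: 25, 36, 49, 64, 81, 100 → 121.
So the next term is (v/121).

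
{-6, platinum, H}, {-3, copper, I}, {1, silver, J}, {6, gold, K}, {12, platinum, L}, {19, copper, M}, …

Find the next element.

{27, silver, N}

First value: differences are 3, 4, 5, … (increasing by 1 each time), so -6, -3, 1, 6, 12, 19 → 27.
Metal: platinum, copper, silver, gold, platinum, copper → silver (repeats platinum → copper → silver → gold).
Letter: letters move forward 1 place in the alphabet, so H, I, J, K, L, M → N.
Putting it together: {27, silver, N}.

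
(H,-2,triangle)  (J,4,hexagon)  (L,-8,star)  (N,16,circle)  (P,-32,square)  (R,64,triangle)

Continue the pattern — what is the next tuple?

Letter: letters move forward 2 places in the alphabet; H, J, L, N, P, R → T.
For the second coordinate, ×(-2) each step: -2, 4, -8, 16, -32, 64 → -128.
Shape: repeats triangle → hexagon → star → circle → square; triangle, hexagon, star, circle, square, triangle → hexagon.
Putting it together: (T,-128,hexagon).

(T,-128,hexagon)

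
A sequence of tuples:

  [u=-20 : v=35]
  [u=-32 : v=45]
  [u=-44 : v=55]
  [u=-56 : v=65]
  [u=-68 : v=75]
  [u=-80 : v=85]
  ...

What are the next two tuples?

[u=-92 : v=95], [u=-104 : v=105]

U: −12 each step, so -20, -32, -44, -56, -68, -80 → -92 → -104.
V — +10 each step: 35, 45, 55, 65, 75, 85 → 95 → 105.
Putting the parts together: [u=-92 : v=95] and then [u=-104 : v=105].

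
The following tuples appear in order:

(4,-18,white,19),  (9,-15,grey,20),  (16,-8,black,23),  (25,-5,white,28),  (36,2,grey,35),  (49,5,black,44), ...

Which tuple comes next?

(64,12,white,55)

First slot: perfect squares: 2², 3², 4², …, so 4, 9, 16, 25, 36, 49 → 64.
Second slot: alternating steps +3, +7, +3, +7, …, so -18, -15, -8, -5, 2, 5 → 12.
Shade goes white, grey, black, white, grey, black → white (repeats white → grey → black).
Fourth slot goes 19, 20, 23, 28, 35, 44 → 55 (differences are 1, 3, 5, … (increasing by 2 each time)).
So the next tuple is (64,12,white,55).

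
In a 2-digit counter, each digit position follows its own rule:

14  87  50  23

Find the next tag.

96

First digit: 1, 8, 5, 2 → 9 (−3 each step, mod 10).
Second digit: 4, 7, 0, 3 → 6 (+3 each step, mod 10).
Putting it together: 96.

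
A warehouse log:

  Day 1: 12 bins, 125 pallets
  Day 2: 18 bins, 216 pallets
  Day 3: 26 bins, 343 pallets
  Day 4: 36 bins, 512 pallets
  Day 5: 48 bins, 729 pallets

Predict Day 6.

Bins: 12, 18, 26, 36, 48 → 62 (differences are 6, 8, 10, … (increasing by 2 each time)).
Pallets: perfect cubes: 5³, 6³, 7³, …; 125, 216, 343, 512, 729 → 1000.
Combining the parts gives 62 bins, 1000 pallets.

62 bins, 1000 pallets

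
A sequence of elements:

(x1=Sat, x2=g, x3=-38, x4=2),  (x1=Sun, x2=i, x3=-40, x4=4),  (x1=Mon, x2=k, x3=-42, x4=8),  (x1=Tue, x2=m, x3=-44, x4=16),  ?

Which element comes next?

For the x1, runs through the weekdays Mon→Sun: Sat, Sun, Mon, Tue → Wed.
X2 — letters move forward 2 places in the alphabet: g, i, k, m → o.
X3: -38, -40, -42, -44 → -46 (−2 each step).
X4: ×2 each step, so 2, 4, 8, 16 → 32.
So the next element is (x1=Wed, x2=o, x3=-46, x4=32).

(x1=Wed, x2=o, x3=-46, x4=32)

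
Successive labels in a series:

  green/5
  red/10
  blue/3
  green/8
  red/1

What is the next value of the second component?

Colour — repeats green → red → blue: green, red, blue, green, red → blue.
Second component: 5, 10, 3, 8, 1 → 6 (alternating steps +5, −7, +5, −7, …).

6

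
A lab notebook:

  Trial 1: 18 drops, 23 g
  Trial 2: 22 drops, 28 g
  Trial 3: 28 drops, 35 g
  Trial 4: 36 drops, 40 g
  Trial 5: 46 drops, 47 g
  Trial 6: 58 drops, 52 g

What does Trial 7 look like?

72 drops, 59 g

Drops: differences are 4, 6, 8, … (increasing by 2 each time); 18, 22, 28, 36, 46, 58 → 72.
G — alternating steps +5, +7, +5, +7, …: 23, 28, 35, 40, 47, 52 → 59.
Putting it together: 72 drops, 59 g.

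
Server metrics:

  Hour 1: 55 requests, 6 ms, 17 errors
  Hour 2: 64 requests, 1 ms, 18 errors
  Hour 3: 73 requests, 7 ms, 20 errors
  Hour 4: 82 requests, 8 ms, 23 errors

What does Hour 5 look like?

For the requests, +9 each step: 55, 64, 73, 82 → 91.
Ms: each term is the sum of the two before it; 6, 1, 7, 8 → 15.
Errors — differences are 1, 2, 3, … (increasing by 1 each time): 17, 18, 20, 23 → 27.
Putting it together: 91 requests, 15 ms, 27 errors.

91 requests, 15 ms, 27 errors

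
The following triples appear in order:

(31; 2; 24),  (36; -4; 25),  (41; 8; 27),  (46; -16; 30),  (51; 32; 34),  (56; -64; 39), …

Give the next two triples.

(61; 128; 45), (66; -256; 52)

First component — +5 each step: 31, 36, 41, 46, 51, 56 → 61 → 66.
Second component goes 2, -4, 8, -16, 32, -64 → 128 → -256 (×(-2) each step).
Third component goes 24, 25, 27, 30, 34, 39 → 45 → 52 (differences are 1, 2, 3, … (increasing by 1 each time)).
So the next two triples are (61; 128; 45) and (66; -256; 52).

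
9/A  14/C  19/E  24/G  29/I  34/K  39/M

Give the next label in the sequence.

44/O

First component: +5 each step; 9, 14, 19, 24, 29, 34, 39 → 44.
For the letter, letters move forward 2 places in the alphabet: A, C, E, G, I, K, M → O.
Putting it together: 44/O.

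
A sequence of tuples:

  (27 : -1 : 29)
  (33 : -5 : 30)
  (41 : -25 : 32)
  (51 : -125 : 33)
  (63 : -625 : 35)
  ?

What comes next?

(77 : -3125 : 36)

First coordinate: differences are 6, 8, 10, … (increasing by 2 each time), so 27, 33, 41, 51, 63 → 77.
Second coordinate goes -1, -5, -25, -125, -625 → -3125 (×5 each step).
For the third coordinate, alternating steps +1, +2, +1, +2, …: 29, 30, 32, 33, 35 → 36.
So the next tuple is (77 : -3125 : 36).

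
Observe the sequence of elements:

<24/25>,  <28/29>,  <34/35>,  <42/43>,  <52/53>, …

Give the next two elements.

<64/65>, <78/79>

First slot — differences are 4, 6, 8, … (increasing by 2 each time): 24, 28, 34, 42, 52 → 64 → 78.
Second slot — always 1 more than the first slot: 25, 29, 35, 43, 53 → 65 → 79.
Putting the parts together: <64/65> and then <78/79>.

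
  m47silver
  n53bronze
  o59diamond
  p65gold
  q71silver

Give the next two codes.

r77bronze then s83diamond

Letter: letters move forward 1 place in the alphabet; m, n, o, p, q → r → s.
Second component — +6 each step: 47, 53, 59, 65, 71 → 77 → 83.
Rank goes silver, bronze, diamond, gold, silver → bronze → diamond (repeats silver → bronze → diamond → gold).
Putting the parts together: r77bronze and then s83diamond.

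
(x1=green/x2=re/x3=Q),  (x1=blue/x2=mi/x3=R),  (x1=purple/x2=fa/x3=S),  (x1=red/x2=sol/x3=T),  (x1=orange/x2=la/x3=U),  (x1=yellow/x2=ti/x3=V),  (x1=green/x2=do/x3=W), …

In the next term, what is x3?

X3 goes Q, R, S, T, U, V, W → X (letters move forward 1 place in the alphabet).

X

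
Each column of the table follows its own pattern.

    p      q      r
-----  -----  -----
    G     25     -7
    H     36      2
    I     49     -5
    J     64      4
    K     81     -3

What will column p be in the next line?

For the column p, letters move forward 1 place in the alphabet: G, H, I, J, K → L.

L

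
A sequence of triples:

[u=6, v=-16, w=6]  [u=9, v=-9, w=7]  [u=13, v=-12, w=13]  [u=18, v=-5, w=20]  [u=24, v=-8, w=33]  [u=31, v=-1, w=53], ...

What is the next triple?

U goes 6, 9, 13, 18, 24, 31 → 39 (differences are 3, 4, 5, … (increasing by 1 each time)).
V goes -16, -9, -12, -5, -8, -1 → -4 (alternating steps +7, −3, +7, −3, …).
W: each term is the sum of the two before it, so 6, 7, 13, 20, 33, 53 → 86.
Combining the parts gives [u=39, v=-4, w=86].

[u=39, v=-4, w=86]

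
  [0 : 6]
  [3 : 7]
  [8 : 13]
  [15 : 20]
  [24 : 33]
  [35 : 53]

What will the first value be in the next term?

First value: differences are 3, 5, 7, … (increasing by 2 each time), so 0, 3, 8, 15, 24, 35 → 48.
Second value: each term is the sum of the two before it, so 6, 7, 13, 20, 33, 53 → 86.

48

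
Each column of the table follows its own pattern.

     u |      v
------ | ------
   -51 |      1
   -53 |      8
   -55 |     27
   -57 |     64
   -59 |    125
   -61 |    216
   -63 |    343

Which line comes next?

For the column u, −2 each step: -51, -53, -55, -57, -59, -61, -63 → -65.
For the column v, perfect cubes: 1³, 2³, 3³, …: 1, 8, 27, 64, 125, 216, 343 → 512.
Combining the parts gives -65  512.

-65  512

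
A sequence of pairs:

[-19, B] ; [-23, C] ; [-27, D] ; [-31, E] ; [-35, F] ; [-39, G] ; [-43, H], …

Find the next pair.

[-47, I]

First coordinate goes -19, -23, -27, -31, -35, -39, -43 → -47 (−4 each step).
Letter goes B, C, D, E, F, G, H → I (letters move forward 1 place in the alphabet).
Putting it together: [-47, I].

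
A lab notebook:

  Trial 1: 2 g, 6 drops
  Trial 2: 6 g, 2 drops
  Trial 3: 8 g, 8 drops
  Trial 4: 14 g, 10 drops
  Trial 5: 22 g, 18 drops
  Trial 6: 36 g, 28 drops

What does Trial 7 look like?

G: each term is the sum of the two before it; 2, 6, 8, 14, 22, 36 → 58.
For the drops, each term is the sum of the two before it: 6, 2, 8, 10, 18, 28 → 46.
Putting it together: 58 g, 46 drops.

58 g, 46 drops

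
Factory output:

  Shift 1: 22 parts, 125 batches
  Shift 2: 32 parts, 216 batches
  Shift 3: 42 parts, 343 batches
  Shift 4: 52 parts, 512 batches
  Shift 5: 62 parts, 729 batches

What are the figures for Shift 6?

Parts — +10 each step: 22, 32, 42, 52, 62 → 72.
Batches: perfect cubes: 5³, 6³, 7³, …, so 125, 216, 343, 512, 729 → 1000.
Putting it together: 72 parts, 1000 batches.

72 parts, 1000 batches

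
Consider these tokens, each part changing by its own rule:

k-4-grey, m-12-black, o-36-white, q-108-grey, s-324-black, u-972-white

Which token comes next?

Letter: letters move forward 2 places in the alphabet; k, m, o, q, s, u → w.
Second component goes 4, 12, 36, 108, 324, 972 → 2916 (×3 each step).
Shade: repeats grey → black → white; grey, black, white, grey, black, white → grey.
Combining the parts gives w-2916-grey.

w-2916-grey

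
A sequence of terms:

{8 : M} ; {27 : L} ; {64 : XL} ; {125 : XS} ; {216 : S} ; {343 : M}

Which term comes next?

{512 : L}

First component goes 8, 27, 64, 125, 216, 343 → 512 (perfect cubes: 2³, 3³, 4³, …).
Size goes M, L, XL, XS, S, M → L (repeats M → L → XL → XS → S).
So the next term is {512 : L}.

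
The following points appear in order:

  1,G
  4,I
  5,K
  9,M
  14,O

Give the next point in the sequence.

23,Q

First component: each term is the sum of the two before it, so 1, 4, 5, 9, 14 → 23.
Letter — letters move forward 2 places in the alphabet: G, I, K, M, O → Q.
So the next point is 23,Q.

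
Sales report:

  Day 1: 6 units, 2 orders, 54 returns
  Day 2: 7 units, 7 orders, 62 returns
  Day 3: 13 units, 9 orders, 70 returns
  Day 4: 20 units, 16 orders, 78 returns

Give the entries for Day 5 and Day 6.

33 units, 25 orders, 86 returns; 53 units, 41 orders, 94 returns

Units — each term is the sum of the two before it: 6, 7, 13, 20 → 33 → 53.
Orders goes 2, 7, 9, 16 → 25 → 41 (each term is the sum of the two before it).
For the returns, +8 each step: 54, 62, 70, 78 → 86 → 94.
Putting the parts together: 33 units, 25 orders, 86 returns and then 53 units, 41 orders, 94 returns.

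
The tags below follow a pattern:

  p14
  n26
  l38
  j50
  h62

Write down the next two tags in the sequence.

f74 then d86

For the letter, letters move back 2 places in the alphabet: p, n, l, j, h → f → d.
Second component: 14, 26, 38, 50, 62 → 74 → 86 (+12 each step).
Putting the parts together: f74 and then d86.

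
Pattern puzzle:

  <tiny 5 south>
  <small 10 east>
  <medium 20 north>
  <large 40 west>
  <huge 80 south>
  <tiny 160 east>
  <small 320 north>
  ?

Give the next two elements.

Size: tiny, small, medium, large, huge, tiny, small → medium → large (repeats tiny → small → medium → large → huge).
Second component: ×2 each step, so 5, 10, 20, 40, 80, 160, 320 → 640 → 1280.
Direction: repeats south → east → north → west, so south, east, north, west, south, east, north → west → south.
Putting the parts together: <medium 640 west> and then <large 1280 south>.

<medium 640 west>, <large 1280 south>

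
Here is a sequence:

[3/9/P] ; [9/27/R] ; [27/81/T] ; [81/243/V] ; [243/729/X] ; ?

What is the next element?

First entry: ×3 each step, so 3, 9, 27, 81, 243 → 729.
Second entry — always 3 × the first entry: 9, 27, 81, 243, 729 → 2187.
Letter: letters move forward 2 places in the alphabet, so P, R, T, V, X → Z.
Combining the parts gives [729/2187/Z].

[729/2187/Z]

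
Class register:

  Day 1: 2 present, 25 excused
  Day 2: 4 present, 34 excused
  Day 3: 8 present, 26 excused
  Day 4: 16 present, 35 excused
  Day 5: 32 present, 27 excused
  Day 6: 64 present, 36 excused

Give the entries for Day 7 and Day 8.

128 present, 28 excused; 256 present, 37 excused

Present: ×2 each step; 2, 4, 8, 16, 32, 64 → 128 → 256.
Excused: alternating steps +9, −8, +9, −8, …; 25, 34, 26, 35, 27, 36 → 28 → 37.
Putting the parts together: 128 present, 28 excused and then 256 present, 37 excused.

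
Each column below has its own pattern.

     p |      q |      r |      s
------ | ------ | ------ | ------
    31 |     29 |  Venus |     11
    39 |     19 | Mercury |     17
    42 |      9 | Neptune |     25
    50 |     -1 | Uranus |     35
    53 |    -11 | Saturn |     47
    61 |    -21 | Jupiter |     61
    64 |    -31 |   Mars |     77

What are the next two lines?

Column p: alternating steps +8, +3, +8, +3, …; 31, 39, 42, 50, 53, 61, 64 → 72 → 75.
Column q: −10 each step, so 29, 19, 9, -1, -11, -21, -31 → -41 → -51.
For the column r, runs backward through the planets Mercury→Neptune: Venus, Mercury, Neptune, Uranus, Saturn, Jupiter, Mars → Earth → Venus.
Column s — differences are 6, 8, 10, … (increasing by 2 each time): 11, 17, 25, 35, 47, 61, 77 → 95 → 115.
So the next two lines are 72  -41  Earth  95 and 75  -51  Venus  115.

72  -41  Earth  95; 75  -51  Venus  115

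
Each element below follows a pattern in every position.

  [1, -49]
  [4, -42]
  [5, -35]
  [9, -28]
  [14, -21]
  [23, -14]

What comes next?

First entry goes 1, 4, 5, 9, 14, 23 → 37 (each term is the sum of the two before it).
Second entry: +7 each step; -49, -42, -35, -28, -21, -14 → -7.
Combining the parts gives [37, -7].

[37, -7]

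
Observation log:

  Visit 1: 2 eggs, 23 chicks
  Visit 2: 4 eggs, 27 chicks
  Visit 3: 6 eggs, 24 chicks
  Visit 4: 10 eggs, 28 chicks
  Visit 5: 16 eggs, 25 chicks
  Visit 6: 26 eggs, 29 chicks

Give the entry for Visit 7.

Eggs: 2, 4, 6, 10, 16, 26 → 42 (each term is the sum of the two before it).
Chicks — alternating steps +4, −3, +4, −3, …: 23, 27, 24, 28, 25, 29 → 26.
Combining the parts gives 42 eggs, 26 chicks.

42 eggs, 26 chicks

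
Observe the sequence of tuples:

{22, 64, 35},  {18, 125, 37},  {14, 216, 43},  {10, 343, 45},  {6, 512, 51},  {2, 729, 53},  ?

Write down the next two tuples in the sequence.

First part — −4 each step: 22, 18, 14, 10, 6, 2 → -2 → -6.
Second part: perfect cubes: 4³, 5³, 6³, …; 64, 125, 216, 343, 512, 729 → 1000 → 1331.
For the third part, alternating steps +2, +6, +2, +6, …: 35, 37, 43, 45, 51, 53 → 59 → 61.
Putting the parts together: {-2, 1000, 59} and then {-6, 1331, 61}.

{-2, 1000, 59}, {-6, 1331, 61}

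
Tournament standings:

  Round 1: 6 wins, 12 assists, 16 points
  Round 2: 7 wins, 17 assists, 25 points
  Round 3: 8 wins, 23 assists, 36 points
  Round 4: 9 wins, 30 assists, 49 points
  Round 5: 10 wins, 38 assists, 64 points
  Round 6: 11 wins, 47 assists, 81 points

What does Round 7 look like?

For the wins, +1 each step: 6, 7, 8, 9, 10, 11 → 12.
Assists — differences are 5, 6, 7, … (increasing by 1 each time): 12, 17, 23, 30, 38, 47 → 57.
Points — perfect squares: 4², 5², 6², …: 16, 25, 36, 49, 64, 81 → 100.
So the next record is 12 wins, 57 assists, 100 points.

12 wins, 57 assists, 100 points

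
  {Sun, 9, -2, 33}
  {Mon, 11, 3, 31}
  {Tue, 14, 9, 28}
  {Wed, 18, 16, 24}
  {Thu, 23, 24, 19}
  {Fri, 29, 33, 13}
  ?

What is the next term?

{Sat, 36, 43, 6}

Day — runs through the weekdays Mon→Sun: Sun, Mon, Tue, Wed, Thu, Fri → Sat.
For the second part, differences are 2, 3, 4, … (increasing by 1 each time): 9, 11, 14, 18, 23, 29 → 36.
Third part: -2, 3, 9, 16, 24, 33 → 43 (differences are 5, 6, 7, … (increasing by 1 each time)).
Fourth part: together with the second part always sums to 42, so 33, 31, 28, 24, 19, 13 → 6.
So the next term is {Sat, 36, 43, 6}.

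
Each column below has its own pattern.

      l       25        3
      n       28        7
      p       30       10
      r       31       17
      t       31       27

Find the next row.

v  30  44

Letter goes l, n, p, r, t → v (letters move forward 2 places in the alphabet).
Second component: 25, 28, 30, 31, 31 → 30 (differences are 3, 2, 1, … (decreasing by 1 each time)).
Third component goes 3, 7, 10, 17, 27 → 44 (each term is the sum of the two before it).
Combining the parts gives v  30  44.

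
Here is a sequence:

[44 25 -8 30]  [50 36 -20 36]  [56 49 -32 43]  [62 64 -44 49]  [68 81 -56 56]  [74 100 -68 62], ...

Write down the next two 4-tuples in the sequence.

First part: 44, 50, 56, 62, 68, 74 → 80 → 86 (+6 each step).
Second part goes 25, 36, 49, 64, 81, 100 → 121 → 144 (perfect squares: 5², 6², 7², …).
For the third part, −12 each step: -8, -20, -32, -44, -56, -68 → -80 → -92.
Fourth part: 30, 36, 43, 49, 56, 62 → 69 → 75 (alternating steps +6, +7, +6, +7, …).
Putting the parts together: [80 121 -80 69] and then [86 144 -92 75].

[80 121 -80 69], [86 144 -92 75]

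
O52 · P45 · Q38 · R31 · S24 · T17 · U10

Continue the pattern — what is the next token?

Letter: letters move forward 1 place in the alphabet, so O, P, Q, R, S, T, U → V.
Second component: −7 each step, so 52, 45, 38, 31, 24, 17, 10 → 3.
Putting it together: V3.

V3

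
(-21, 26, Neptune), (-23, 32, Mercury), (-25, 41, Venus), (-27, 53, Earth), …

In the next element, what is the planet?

Mars

First coordinate — −2 each step: -21, -23, -25, -27 → -29.
For the second coordinate, differences are 6, 9, 12, … (increasing by 3 each time): 26, 32, 41, 53 → 68.
Planet — runs through the planets Mercury→Neptune: Neptune, Mercury, Venus, Earth → Mars.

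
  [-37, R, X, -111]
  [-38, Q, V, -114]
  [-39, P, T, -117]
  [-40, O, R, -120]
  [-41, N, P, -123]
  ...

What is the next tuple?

First component goes -37, -38, -39, -40, -41 → -42 (−1 each step).
For the first letter, letters move back 1 place in the alphabet: R, Q, P, O, N → M.
Second letter: letters move back 2 places in the alphabet, so X, V, T, R, P → N.
Fourth component — always 3 × the first component: -111, -114, -117, -120, -123 → -126.
So the next tuple is [-42, M, N, -126].

[-42, M, N, -126]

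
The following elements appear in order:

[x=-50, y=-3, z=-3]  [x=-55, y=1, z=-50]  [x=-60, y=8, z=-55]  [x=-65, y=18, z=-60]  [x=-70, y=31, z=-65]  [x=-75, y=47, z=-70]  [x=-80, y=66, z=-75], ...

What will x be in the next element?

-85

For the x, −5 each step: -50, -55, -60, -65, -70, -75, -80 → -85.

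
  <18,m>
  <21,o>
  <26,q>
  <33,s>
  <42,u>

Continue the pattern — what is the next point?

<53,w>

First slot: differences are 3, 5, 7, … (increasing by 2 each time), so 18, 21, 26, 33, 42 → 53.
Letter goes m, o, q, s, u → w (letters move forward 2 places in the alphabet).
Combining the parts gives <53,w>.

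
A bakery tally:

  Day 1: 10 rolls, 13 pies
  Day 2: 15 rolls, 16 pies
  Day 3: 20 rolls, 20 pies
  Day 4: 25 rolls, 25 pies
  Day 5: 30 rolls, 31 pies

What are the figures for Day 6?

35 rolls, 38 pies

Rolls: +5 each step, so 10, 15, 20, 25, 30 → 35.
Pies goes 13, 16, 20, 25, 31 → 38 (differences are 3, 4, 5, … (increasing by 1 each time)).
Putting it together: 35 rolls, 38 pies.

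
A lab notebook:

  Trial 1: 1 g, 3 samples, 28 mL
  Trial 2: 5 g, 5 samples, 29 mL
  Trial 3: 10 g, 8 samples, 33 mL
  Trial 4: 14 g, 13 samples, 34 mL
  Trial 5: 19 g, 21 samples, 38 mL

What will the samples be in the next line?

34

Samples goes 3, 5, 8, 13, 21 → 34 (each term is the sum of the two before it).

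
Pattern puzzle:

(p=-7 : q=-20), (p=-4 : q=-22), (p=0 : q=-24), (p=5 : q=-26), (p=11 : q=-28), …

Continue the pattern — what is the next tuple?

(p=18 : q=-30)

P: -7, -4, 0, 5, 11 → 18 (differences are 3, 4, 5, … (increasing by 1 each time)).
For the q, −2 each step: -20, -22, -24, -26, -28 → -30.
Putting it together: (p=18 : q=-30).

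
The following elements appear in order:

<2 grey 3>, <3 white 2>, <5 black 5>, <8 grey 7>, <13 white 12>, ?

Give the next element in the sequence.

<21 black 19>

First slot: each term is the sum of the two before it, so 2, 3, 5, 8, 13 → 21.
Shade: grey, white, black, grey, white → black (repeats grey → white → black).
Third slot: each term is the sum of the two before it, so 3, 2, 5, 7, 12 → 19.
So the next element is <21 black 19>.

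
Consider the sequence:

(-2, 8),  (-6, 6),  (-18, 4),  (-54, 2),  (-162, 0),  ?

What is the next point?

First value: ×3 each step, so -2, -6, -18, -54, -162 → -486.
Second value — −2 each step: 8, 6, 4, 2, 0 → -2.
Combining the parts gives (-486, -2).

(-486, -2)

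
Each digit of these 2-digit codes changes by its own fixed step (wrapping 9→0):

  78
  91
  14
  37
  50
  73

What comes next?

96

First digit: +2 each step, mod 10; 7, 9, 1, 3, 5, 7 → 9.
Second digit — +3 each step, mod 10: 8, 1, 4, 7, 0, 3 → 6.
Combining the parts gives 96.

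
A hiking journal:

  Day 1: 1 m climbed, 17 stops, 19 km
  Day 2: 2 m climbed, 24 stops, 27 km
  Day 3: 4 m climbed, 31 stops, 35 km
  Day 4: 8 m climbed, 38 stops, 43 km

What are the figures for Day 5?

M climbed: ×2 each step, so 1, 2, 4, 8 → 16.
Stops goes 17, 24, 31, 38 → 45 (+7 each step).
Km goes 19, 27, 35, 43 → 51 (+8 each step).
So the next row is 16 m climbed, 45 stops, 51 km.

16 m climbed, 45 stops, 51 km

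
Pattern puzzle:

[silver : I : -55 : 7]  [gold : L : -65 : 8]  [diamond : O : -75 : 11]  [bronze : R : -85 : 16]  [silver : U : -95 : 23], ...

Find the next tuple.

Rank: repeats silver → gold → diamond → bronze, so silver, gold, diamond, bronze, silver → gold.
Letter — letters move forward 3 places in the alphabet: I, L, O, R, U → X.
Third entry: -55, -65, -75, -85, -95 → -105 (−10 each step).
For the fourth entry, differences are 1, 3, 5, … (increasing by 2 each time): 7, 8, 11, 16, 23 → 32.
So the next tuple is [gold : X : -105 : 32].

[gold : X : -105 : 32]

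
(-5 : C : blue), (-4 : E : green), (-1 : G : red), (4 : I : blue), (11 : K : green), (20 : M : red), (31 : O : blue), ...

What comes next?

(44 : Q : green)

First part: differences are 1, 3, 5, … (increasing by 2 each time); -5, -4, -1, 4, 11, 20, 31 → 44.
Letter: letters move forward 2 places in the alphabet; C, E, G, I, K, M, O → Q.
Colour: repeats blue → green → red, so blue, green, red, blue, green, red, blue → green.
Combining the parts gives (44 : Q : green).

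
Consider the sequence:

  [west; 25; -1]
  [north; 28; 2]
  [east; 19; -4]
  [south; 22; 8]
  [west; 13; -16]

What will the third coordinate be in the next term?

32

For the third coordinate, ×(-2) each step: -1, 2, -4, 8, -16 → 32.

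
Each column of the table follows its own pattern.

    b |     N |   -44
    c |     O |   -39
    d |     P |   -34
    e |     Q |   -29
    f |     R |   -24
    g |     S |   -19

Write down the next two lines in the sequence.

First letter: b, c, d, e, f, g → h → i (letters move forward 1 place in the alphabet).
For the second letter, letters move forward 1 place in the alphabet: N, O, P, Q, R, S → T → U.
Third component: +5 each step; -44, -39, -34, -29, -24, -19 → -14 → -9.
Putting the parts together: h  T  -14 and then i  U  -9.

h  T  -14; i  U  -9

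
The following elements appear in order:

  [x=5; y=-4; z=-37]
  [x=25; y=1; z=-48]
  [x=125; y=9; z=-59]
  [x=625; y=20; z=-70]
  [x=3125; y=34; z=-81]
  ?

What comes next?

X goes 5, 25, 125, 625, 3125 → 15625 (×5 each step).
Y: differences are 5, 8, 11, … (increasing by 3 each time), so -4, 1, 9, 20, 34 → 51.
Z: -37, -48, -59, -70, -81 → -92 (−11 each step).
Putting it together: [x=15625; y=51; z=-92].

[x=15625; y=51; z=-92]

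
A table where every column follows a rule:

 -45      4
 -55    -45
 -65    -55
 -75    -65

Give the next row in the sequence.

-85  -75

First component goes -45, -55, -65, -75 → -85 (−10 each step).
For the second component, always the previous value of the first component: 4, -45, -55, -65 → -75.
So the next row is -85  -75.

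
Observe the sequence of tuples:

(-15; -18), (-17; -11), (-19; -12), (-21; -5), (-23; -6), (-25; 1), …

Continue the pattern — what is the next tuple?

(-27; 0)

First part goes -15, -17, -19, -21, -23, -25 → -27 (−2 each step).
Second part — alternating steps +7, −1, +7, −1, …: -18, -11, -12, -5, -6, 1 → 0.
So the next tuple is (-27; 0).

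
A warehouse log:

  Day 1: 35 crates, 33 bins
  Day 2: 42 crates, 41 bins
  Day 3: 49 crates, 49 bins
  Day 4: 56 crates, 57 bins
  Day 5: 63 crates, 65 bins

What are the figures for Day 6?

Crates: +7 each step, so 35, 42, 49, 56, 63 → 70.
For the bins, +8 each step: 33, 41, 49, 57, 65 → 73.
Combining the parts gives 70 crates, 73 bins.

70 crates, 73 bins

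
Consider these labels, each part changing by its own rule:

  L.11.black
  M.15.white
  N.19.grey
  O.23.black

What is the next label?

Letter goes L, M, N, O → P (letters move forward 1 place in the alphabet).
Second component: 11, 15, 19, 23 → 27 (+4 each step).
Shade — repeats black → white → grey: black, white, grey, black → white.
Putting it together: P.27.white.

P.27.white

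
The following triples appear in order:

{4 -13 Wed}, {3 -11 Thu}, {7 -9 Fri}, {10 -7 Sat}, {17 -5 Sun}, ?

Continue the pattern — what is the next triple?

First slot: 4, 3, 7, 10, 17 → 27 (each term is the sum of the two before it).
Second slot: +2 each step, so -13, -11, -9, -7, -5 → -3.
For the day, runs through the weekdays Mon→Sun: Wed, Thu, Fri, Sat, Sun → Mon.
So the next triple is {27 -3 Mon}.

{27 -3 Mon}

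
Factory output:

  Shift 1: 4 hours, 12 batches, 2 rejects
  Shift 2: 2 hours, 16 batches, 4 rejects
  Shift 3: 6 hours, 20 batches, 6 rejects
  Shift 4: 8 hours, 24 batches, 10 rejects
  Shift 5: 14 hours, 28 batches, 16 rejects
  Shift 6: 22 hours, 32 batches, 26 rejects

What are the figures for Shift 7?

36 hours, 36 batches, 42 rejects

For the hours, each term is the sum of the two before it: 4, 2, 6, 8, 14, 22 → 36.
For the batches, +4 each step: 12, 16, 20, 24, 28, 32 → 36.
Rejects goes 2, 4, 6, 10, 16, 26 → 42 (each term is the sum of the two before it).
Combining the parts gives 36 hours, 36 batches, 42 rejects.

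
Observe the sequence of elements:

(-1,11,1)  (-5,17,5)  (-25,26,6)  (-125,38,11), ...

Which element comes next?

First part goes -1, -5, -25, -125 → -625 (×5 each step).
For the second part, differences are 6, 9, 12, … (increasing by 3 each time): 11, 17, 26, 38 → 53.
Third part — each term is the sum of the two before it: 1, 5, 6, 11 → 17.
Combining the parts gives (-625,53,17).

(-625,53,17)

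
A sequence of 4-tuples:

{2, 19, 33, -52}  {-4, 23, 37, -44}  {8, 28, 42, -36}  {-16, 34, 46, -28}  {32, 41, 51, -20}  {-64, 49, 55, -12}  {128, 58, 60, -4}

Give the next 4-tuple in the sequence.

First slot: 2, -4, 8, -16, 32, -64, 128 → -256 (×(-2) each step).
Second slot: differences are 4, 5, 6, … (increasing by 1 each time), so 19, 23, 28, 34, 41, 49, 58 → 68.
Third slot — alternating steps +4, +5, +4, +5, …: 33, 37, 42, 46, 51, 55, 60 → 64.
Fourth slot: +8 each step, so -52, -44, -36, -28, -20, -12, -4 → 4.
So the next 4-tuple is {-256, 68, 64, 4}.

{-256, 68, 64, 4}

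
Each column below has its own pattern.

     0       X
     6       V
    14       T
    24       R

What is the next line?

36  P

For the first component, differences are 6, 8, 10, … (increasing by 2 each time): 0, 6, 14, 24 → 36.
Letter — letters move back 2 places in the alphabet: X, V, T, R → P.
Combining the parts gives 36  P.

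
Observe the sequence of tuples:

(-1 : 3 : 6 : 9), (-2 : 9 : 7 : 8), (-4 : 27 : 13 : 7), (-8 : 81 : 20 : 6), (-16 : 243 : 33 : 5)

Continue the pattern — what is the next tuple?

For the first part, ×2 each step: -1, -2, -4, -8, -16 → -32.
For the second part, ×3 each step: 3, 9, 27, 81, 243 → 729.
Third part goes 6, 7, 13, 20, 33 → 53 (each term is the sum of the two before it).
Fourth part — −1 each step: 9, 8, 7, 6, 5 → 4.
Putting it together: (-32 : 729 : 53 : 4).

(-32 : 729 : 53 : 4)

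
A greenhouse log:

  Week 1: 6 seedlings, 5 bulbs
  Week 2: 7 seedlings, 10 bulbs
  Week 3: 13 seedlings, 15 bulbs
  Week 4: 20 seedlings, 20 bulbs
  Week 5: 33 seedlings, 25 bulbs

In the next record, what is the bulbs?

30

Seedlings: each term is the sum of the two before it, so 6, 7, 13, 20, 33 → 53.
Bulbs goes 5, 10, 15, 20, 25 → 30 (+5 each step).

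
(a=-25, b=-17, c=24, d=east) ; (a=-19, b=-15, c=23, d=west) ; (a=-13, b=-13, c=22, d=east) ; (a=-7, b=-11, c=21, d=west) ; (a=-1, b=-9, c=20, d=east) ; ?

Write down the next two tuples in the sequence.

(a=5, b=-7, c=19, d=west), (a=11, b=-5, c=18, d=east)

A goes -25, -19, -13, -7, -1 → 5 → 11 (+6 each step).
B: +2 each step, so -17, -15, -13, -11, -9 → -7 → -5.
C: −1 each step; 24, 23, 22, 21, 20 → 19 → 18.
D: alternates east ↔ west, so east, west, east, west, east → west → east.
So the next two tuples are (a=5, b=-7, c=19, d=west) and (a=11, b=-5, c=18, d=east).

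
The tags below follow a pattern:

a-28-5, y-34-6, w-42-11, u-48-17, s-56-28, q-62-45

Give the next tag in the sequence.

o-70-73

Letter: letters move back 2 places in the alphabet, wrapping A→Z; a, y, w, u, s, q → o.
Second component: 28, 34, 42, 48, 56, 62 → 70 (alternating steps +6, +8, +6, +8, …).
Third component — each term is the sum of the two before it: 5, 6, 11, 17, 28, 45 → 73.
So the next tag is o-70-73.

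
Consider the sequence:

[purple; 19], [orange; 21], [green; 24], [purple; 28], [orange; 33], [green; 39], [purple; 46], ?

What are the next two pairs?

Colour goes purple, orange, green, purple, orange, green, purple → orange → green (repeats purple → orange → green).
For the second entry, differences are 2, 3, 4, … (increasing by 1 each time): 19, 21, 24, 28, 33, 39, 46 → 54 → 63.
Putting the parts together: [orange; 54] and then [green; 63].

[orange; 54], [green; 63]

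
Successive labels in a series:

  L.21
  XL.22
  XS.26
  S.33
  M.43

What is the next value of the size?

L

Size: L, XL, XS, S, M → L (runs through clothing sizes XS→XL).
Second component: 21, 22, 26, 33, 43 → 56 (differences are 1, 4, 7, … (increasing by 3 each time)).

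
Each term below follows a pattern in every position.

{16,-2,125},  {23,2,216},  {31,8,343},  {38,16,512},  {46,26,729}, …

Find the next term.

{53,38,1000}

For the first coordinate, alternating steps +7, +8, +7, +8, …: 16, 23, 31, 38, 46 → 53.
For the second coordinate, differences are 4, 6, 8, … (increasing by 2 each time): -2, 2, 8, 16, 26 → 38.
For the third coordinate, perfect cubes: 5³, 6³, 7³, …: 125, 216, 343, 512, 729 → 1000.
So the next term is {53,38,1000}.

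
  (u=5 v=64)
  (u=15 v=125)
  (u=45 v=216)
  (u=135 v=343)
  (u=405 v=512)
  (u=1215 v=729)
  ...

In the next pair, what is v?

U: ×3 each step; 5, 15, 45, 135, 405, 1215 → 3645.
V — perfect cubes: 4³, 5³, 6³, …: 64, 125, 216, 343, 512, 729 → 1000.

1000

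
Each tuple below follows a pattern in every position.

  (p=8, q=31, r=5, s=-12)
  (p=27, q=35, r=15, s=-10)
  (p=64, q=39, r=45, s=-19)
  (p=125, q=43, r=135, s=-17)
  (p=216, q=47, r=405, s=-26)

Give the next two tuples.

P: 8, 27, 64, 125, 216 → 343 → 512 (perfect cubes: 2³, 3³, 4³, …).
Q: +4 each step, so 31, 35, 39, 43, 47 → 51 → 55.
R: 5, 15, 45, 135, 405 → 1215 → 3645 (×3 each step).
S: alternating steps +2, −9, +2, −9, …, so -12, -10, -19, -17, -26 → -24 → -33.
So the next two tuples are (p=343, q=51, r=1215, s=-24) and (p=512, q=55, r=3645, s=-33).

(p=343, q=51, r=1215, s=-24), (p=512, q=55, r=3645, s=-33)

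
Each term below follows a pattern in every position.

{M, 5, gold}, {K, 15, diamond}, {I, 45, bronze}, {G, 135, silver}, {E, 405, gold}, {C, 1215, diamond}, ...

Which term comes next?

Letter: letters move back 2 places in the alphabet; M, K, I, G, E, C → A.
Second entry: ×3 each step; 5, 15, 45, 135, 405, 1215 → 3645.
Rank: repeats gold → diamond → bronze → silver; gold, diamond, bronze, silver, gold, diamond → bronze.
Combining the parts gives {A, 3645, bronze}.

{A, 3645, bronze}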